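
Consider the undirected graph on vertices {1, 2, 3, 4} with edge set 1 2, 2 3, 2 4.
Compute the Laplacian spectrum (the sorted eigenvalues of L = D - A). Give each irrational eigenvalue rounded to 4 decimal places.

With the vertex order [1, 2, 3, 4], the degrees are [1, 3, 1, 1], giving D = diag(1, 3, 1, 1) and L = D - A. Diagonalising L (or applying a numerical eigensolver to the 4x4 matrix) gives the spectrum above. The largest eigenvalue, 4, is at most the vertex count 4.

[0, 1, 1, 4]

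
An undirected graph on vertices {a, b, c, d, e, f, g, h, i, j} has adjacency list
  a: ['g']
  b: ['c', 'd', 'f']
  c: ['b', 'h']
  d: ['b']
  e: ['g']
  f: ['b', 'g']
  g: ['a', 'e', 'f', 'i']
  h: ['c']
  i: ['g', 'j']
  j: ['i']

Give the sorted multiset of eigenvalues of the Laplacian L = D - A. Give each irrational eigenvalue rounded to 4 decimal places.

[0, 0.1626, 0.5188, 0.6270, 1, 1.5072, 2.3111, 2.5027, 4.1701, 5.2005]

With the vertex order [a, b, c, d, e, f, g, h, i, j], the degrees are [1, 3, 2, 1, 1, 2, 4, 1, 2, 1], giving D = diag(1, 3, 2, 1, 1, 2, 4, 1, 2, 1) and L = D - A. Since every row of L sums to 0, the all-ones vector is in the kernel and 0 is an eigenvalue. The eigenvalues sum to 18, which equals trace(L) = 2|E|.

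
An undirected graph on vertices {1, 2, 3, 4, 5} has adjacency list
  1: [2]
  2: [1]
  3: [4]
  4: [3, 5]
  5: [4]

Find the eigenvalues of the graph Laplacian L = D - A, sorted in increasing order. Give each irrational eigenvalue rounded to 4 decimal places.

[0, 0, 1, 2, 3]

Reading degrees in the order [1, 2, 3, 4, 5] gives [1, 1, 1, 2, 1]; set D = diag(1, 1, 1, 2, 1) and form L = D - A. Diagonalising L (or applying a numerical eigensolver to the 5x5 matrix) gives the spectrum above. The 2 zero eigenvalues correspond to the 2 connected components. There are 2 zeros in the spectrum, matching the 2 components.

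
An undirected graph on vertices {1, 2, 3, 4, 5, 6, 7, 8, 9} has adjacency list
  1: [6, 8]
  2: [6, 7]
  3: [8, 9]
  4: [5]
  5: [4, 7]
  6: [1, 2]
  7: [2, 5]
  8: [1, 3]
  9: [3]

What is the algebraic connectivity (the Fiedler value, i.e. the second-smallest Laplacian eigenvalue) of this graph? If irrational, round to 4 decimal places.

Reading degrees in the order [1, 2, 3, 4, 5, 6, 7, 8, 9] gives [2, 2, 2, 1, 2, 2, 2, 2, 1]; set D = diag(2, 2, 2, 1, 2, 2, 2, 2, 1) and form L = D - A. The sorted Laplacian eigenvalues are [0, 0.1206, 0.4679, 1, 1.6527, 2.3473, 3, 3.5321, 3.8794]; the algebraic connectivity is the second entry, 0.1206. There is one zero in the spectrum, matching the 1 component.

0.1206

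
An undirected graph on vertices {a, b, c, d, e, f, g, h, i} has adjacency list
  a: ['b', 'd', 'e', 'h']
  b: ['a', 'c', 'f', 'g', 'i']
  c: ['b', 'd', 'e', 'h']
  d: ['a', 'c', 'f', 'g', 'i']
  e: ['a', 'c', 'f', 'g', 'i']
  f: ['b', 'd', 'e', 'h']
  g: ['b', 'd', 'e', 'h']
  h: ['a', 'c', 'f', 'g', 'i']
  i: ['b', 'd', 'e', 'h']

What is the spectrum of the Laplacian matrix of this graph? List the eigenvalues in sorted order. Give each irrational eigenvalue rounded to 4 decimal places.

Reading degrees in the order [a, b, c, d, e, f, g, h, i] gives [4, 5, 4, 5, 5, 4, 4, 5, 4]; set D = diag(4, 5, 4, 5, 5, 4, 4, 5, 4) and form L = D - A. Since every row of L sums to 0, the all-ones vector is in the kernel and 0 is an eigenvalue. The single zero eigenvalue shows the graph is connected. The eigenvalues sum to 40, which equals trace(L) = 2|E|.

[0, 4, 4, 4, 4, 5, 5, 5, 9]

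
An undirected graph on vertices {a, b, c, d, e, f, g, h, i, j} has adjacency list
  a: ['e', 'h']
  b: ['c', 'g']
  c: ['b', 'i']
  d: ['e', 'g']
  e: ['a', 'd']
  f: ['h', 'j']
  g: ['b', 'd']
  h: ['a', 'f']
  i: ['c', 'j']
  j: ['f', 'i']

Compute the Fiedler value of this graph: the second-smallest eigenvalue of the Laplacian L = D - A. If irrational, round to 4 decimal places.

0.3820

Each diagonal entry of L is the vertex degree and each off-diagonal entry is -1 where an edge is present, 0 otherwise; in the order [a, b, c, d, e, f, g, h, i, j] the diagonal is [2, 2, 2, 2, 2, 2, 2, 2, 2, 2]. Computing the eigenvalues of L and sorting gives [0, 0.3820, 0.3820, 1.3820, 1.3820, 2.6180, 2.6180, 3.6180, 3.6180, 4]. The Fiedler value lambda_2 = 0.3820 is strictly positive, so the graph is connected. The eigenvalues sum to 20, which equals trace(L) = 2|E|.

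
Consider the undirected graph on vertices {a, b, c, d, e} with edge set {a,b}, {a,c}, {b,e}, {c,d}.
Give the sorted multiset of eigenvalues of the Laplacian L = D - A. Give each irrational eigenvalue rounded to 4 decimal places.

Reading degrees in the order [a, b, c, d, e] gives [2, 2, 2, 1, 1]; set D = diag(2, 2, 2, 1, 1) and form L = D - A. The multiplicity of 0 as a Laplacian eigenvalue equals the number of connected components. The single zero eigenvalue shows the graph is connected. By the matrix-tree theorem the graph has (1/5) * product of the nonzero eigenvalues = 1 spanning tree.

[0, 0.3820, 1.3820, 2.6180, 3.6180]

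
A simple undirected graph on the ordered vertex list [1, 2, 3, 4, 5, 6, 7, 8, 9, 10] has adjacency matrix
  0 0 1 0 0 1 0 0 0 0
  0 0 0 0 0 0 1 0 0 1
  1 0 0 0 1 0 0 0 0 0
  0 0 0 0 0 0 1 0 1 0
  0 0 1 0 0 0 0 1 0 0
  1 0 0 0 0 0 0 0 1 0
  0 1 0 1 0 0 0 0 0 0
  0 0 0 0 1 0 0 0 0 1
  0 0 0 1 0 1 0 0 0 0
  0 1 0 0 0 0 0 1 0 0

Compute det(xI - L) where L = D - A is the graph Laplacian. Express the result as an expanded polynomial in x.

Each diagonal entry of L is the vertex degree and each off-diagonal entry is -1 where an edge is present, 0 otherwise; in the order [1, 2, 3, 4, 5, 6, 7, 8, 9, 10] the diagonal is [2, 2, 2, 2, 2, 2, 2, 2, 2, 2]. Computing det(xI - L) by cofactor expansion (or equivalently via sum-over-permutations) gives x^10 - 20x^9 + 170x^8 - 800x^7 + 2275x^6 - 4004x^5 + 4290x^4 - 2640x^3 + 825x^2 - 100x. The constant term is 0 because L is singular (the all-ones vector lies in its kernel). By the matrix-tree theorem the graph has (1/10) * product of the nonzero eigenvalues = 10 spanning trees.

x^10 - 20x^9 + 170x^8 - 800x^7 + 2275x^6 - 4004x^5 + 4290x^4 - 2640x^3 + 825x^2 - 100x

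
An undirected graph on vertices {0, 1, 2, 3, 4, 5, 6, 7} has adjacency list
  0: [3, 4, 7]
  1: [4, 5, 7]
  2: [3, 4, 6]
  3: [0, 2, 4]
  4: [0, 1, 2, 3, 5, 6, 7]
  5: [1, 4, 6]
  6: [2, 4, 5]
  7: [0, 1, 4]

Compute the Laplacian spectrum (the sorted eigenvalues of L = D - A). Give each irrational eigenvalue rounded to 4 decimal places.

Reading degrees in the order [0, 1, 2, 3, 4, 5, 6, 7] gives [3, 3, 3, 3, 7, 3, 3, 3]; set D = diag(3, 3, 3, 3, 7, 3, 3, 3) and form L = D - A. Since every row of L sums to 0, the all-ones vector is in the kernel and 0 is an eigenvalue. By the matrix-tree theorem the graph has (1/8) * product of the nonzero eigenvalues = 841 spanning trees. The eigenvalues sum to 28, which equals trace(L) = 2|E|.

[0, 1.7530, 1.7530, 3.4450, 3.4450, 4.8019, 4.8019, 8]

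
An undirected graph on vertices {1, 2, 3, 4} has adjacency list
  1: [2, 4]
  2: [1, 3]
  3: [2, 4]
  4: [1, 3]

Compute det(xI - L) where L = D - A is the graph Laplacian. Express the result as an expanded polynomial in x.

x^4 - 8x^3 + 20x^2 - 16x

With the vertex order [1, 2, 3, 4], the degrees are [2, 2, 2, 2], giving D = diag(2, 2, 2, 2) and L = D - A. The eigenvalues of L are [0, 2, 2, 4]; the characteristic polynomial is the product of (x - lambda_i), which multiplies out to x^4 - 8x^3 + 20x^2 - 16x. The coefficient of x^3 equals -trace(L) = -8, matching the sum of degrees. There is one zero in the spectrum, matching the 1 component.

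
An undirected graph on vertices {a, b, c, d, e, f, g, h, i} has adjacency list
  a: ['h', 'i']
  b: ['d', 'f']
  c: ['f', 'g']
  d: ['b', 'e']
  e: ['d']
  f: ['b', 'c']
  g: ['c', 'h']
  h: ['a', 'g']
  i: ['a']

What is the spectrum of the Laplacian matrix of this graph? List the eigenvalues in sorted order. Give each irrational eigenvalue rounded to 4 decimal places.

Reading degrees in the order [a, b, c, d, e, f, g, h, i] gives [2, 2, 2, 2, 1, 2, 2, 2, 1]; set D = diag(2, 2, 2, 2, 1, 2, 2, 2, 1) and form L = D - A. The multiplicity of 0 as a Laplacian eigenvalue equals the number of connected components. The single zero eigenvalue shows the graph is connected. The largest eigenvalue, 3.8794, is at most the vertex count 9. By the matrix-tree theorem the graph has (1/9) * product of the nonzero eigenvalues = 1 spanning tree.

[0, 0.1206, 0.4679, 1, 1.6527, 2.3473, 3, 3.5321, 3.8794]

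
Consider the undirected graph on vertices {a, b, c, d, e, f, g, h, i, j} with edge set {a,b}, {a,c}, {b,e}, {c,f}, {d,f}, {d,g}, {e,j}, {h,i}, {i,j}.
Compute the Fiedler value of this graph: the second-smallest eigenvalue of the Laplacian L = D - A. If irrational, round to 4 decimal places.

Reading degrees in the order [a, b, c, d, e, f, g, h, i, j] gives [2, 2, 2, 2, 2, 2, 1, 1, 2, 2]; set D = diag(2, 2, 2, 2, 2, 2, 1, 1, 2, 2) and form L = D - A. The smallest Laplacian eigenvalue is always 0. The next one, lambda_2 = 0.0979, measures how hard the graph is to disconnect: larger values mean better connectivity. The largest eigenvalue, 3.9021, is at most the vertex count 10.

0.0979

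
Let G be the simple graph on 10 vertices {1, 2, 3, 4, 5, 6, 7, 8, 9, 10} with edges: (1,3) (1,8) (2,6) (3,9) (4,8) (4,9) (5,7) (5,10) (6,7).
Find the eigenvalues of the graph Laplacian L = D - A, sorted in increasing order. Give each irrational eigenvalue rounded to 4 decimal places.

[0, 0, 0.3820, 1.3820, 1.3820, 1.3820, 2.6180, 3.6180, 3.6180, 3.6180]

With the vertex order [1, 2, 3, 4, 5, 6, 7, 8, 9, 10], the degrees are [2, 1, 2, 2, 2, 2, 2, 2, 2, 1], giving D = diag(2, 1, 2, 2, 2, 2, 2, 2, 2, 1) and L = D - A. The multiplicity of 0 as a Laplacian eigenvalue equals the number of connected components. The 2 zero eigenvalues correspond to the 2 connected components. The largest eigenvalue, 3.6180, is at most the vertex count 10. The eigenvalues sum to 18, which equals trace(L) = 2|E|.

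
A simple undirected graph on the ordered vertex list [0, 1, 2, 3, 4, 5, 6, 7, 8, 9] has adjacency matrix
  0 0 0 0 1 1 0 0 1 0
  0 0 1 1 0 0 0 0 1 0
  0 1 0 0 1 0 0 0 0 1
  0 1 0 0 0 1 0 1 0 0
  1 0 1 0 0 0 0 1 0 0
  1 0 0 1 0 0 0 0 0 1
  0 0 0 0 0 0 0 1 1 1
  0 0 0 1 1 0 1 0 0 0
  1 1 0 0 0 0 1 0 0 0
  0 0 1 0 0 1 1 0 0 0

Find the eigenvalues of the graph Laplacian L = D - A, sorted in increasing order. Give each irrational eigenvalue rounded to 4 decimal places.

[0, 2, 2, 2, 2, 2, 5, 5, 5, 5]

With the vertex order [0, 1, 2, 3, 4, 5, 6, 7, 8, 9], the degrees are [3, 3, 3, 3, 3, 3, 3, 3, 3, 3], giving D = diag(3, 3, 3, 3, 3, 3, 3, 3, 3, 3) and L = D - A. The multiplicity of 0 as a Laplacian eigenvalue equals the number of connected components. The single zero eigenvalue shows the graph is connected. There is one zero in the spectrum, matching the 1 component. By the matrix-tree theorem the graph has (1/10) * product of the nonzero eigenvalues = 2000 spanning trees.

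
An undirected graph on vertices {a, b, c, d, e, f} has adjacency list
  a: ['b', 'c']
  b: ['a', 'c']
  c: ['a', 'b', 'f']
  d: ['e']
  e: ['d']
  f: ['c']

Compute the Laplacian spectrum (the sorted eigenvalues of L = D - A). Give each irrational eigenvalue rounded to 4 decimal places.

[0, 0, 1, 2, 3, 4]

Reading degrees in the order [a, b, c, d, e, f] gives [2, 2, 3, 1, 1, 1]; set D = diag(2, 2, 3, 1, 1, 1) and form L = D - A. The multiplicity of 0 as a Laplacian eigenvalue equals the number of connected components. The 2 zero eigenvalues correspond to the 2 connected components. The eigenvalues sum to 10, which equals trace(L) = 2|E|. The largest eigenvalue, 4, is at most the vertex count 6.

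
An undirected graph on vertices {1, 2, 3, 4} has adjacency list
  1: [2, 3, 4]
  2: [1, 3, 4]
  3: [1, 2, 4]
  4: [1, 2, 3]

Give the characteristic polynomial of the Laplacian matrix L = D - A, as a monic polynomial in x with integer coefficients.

x^4 - 12x^3 + 48x^2 - 64x

Reading degrees in the order [1, 2, 3, 4] gives [3, 3, 3, 3]; set D = diag(3, 3, 3, 3) and form L = D - A. Computing det(xI - L) by cofactor expansion (or equivalently via sum-over-permutations) gives x^4 - 12x^3 + 48x^2 - 64x. Since p(0) = det(-L) = 0, x divides p(x). The eigenvalues sum to 12, which equals trace(L) = 2|E|. The largest eigenvalue, 4, is at most the vertex count 4.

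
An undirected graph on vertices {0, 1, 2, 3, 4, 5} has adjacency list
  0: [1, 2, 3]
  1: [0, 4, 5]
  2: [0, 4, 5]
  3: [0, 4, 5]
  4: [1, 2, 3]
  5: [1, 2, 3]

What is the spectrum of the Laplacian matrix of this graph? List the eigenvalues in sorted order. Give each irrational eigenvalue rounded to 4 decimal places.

With the vertex order [0, 1, 2, 3, 4, 5], the degrees are [3, 3, 3, 3, 3, 3], giving D = diag(3, 3, 3, 3, 3, 3) and L = D - A. The multiplicity of 0 as a Laplacian eigenvalue equals the number of connected components. The single zero eigenvalue shows the graph is connected. By the matrix-tree theorem the graph has (1/6) * product of the nonzero eigenvalues = 81 spanning trees. The largest eigenvalue, 6, is at most the vertex count 6.

[0, 3, 3, 3, 3, 6]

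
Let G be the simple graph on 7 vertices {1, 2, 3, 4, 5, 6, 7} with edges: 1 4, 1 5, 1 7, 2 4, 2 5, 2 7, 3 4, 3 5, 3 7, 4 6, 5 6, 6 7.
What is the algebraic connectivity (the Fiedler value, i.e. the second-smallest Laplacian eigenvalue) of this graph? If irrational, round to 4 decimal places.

3

Each diagonal entry of L is the vertex degree and each off-diagonal entry is -1 where an edge is present, 0 otherwise; in the order [1, 2, 3, 4, 5, 6, 7] the diagonal is [3, 3, 3, 4, 4, 3, 4]. Computing the eigenvalues of L and sorting gives [0, 3, 3, 3, 4, 4, 7]. The Fiedler value lambda_2 = 3 is strictly positive, so the graph is connected.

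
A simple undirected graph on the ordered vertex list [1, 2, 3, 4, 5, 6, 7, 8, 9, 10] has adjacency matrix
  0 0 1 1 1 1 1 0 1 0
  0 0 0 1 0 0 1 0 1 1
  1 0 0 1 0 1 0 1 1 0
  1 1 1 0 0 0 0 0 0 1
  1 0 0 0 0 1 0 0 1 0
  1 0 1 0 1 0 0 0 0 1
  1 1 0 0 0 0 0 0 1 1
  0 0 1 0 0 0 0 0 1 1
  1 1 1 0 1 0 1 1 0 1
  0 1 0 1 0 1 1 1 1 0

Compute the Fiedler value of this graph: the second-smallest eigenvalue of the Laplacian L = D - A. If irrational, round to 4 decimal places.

Reading degrees in the order [1, 2, 3, 4, 5, 6, 7, 8, 9, 10] gives [6, 4, 5, 4, 3, 4, 4, 3, 7, 6]; set D = diag(6, 4, 5, 4, 3, 4, 4, 3, 7, 6) and form L = D - A. The smallest Laplacian eigenvalue is always 0. The next one, lambda_2 = 2.2284, measures how hard the graph is to disconnect: larger values mean better connectivity. The eigenvalues sum to 46, which equals trace(L) = 2|E|.

2.2284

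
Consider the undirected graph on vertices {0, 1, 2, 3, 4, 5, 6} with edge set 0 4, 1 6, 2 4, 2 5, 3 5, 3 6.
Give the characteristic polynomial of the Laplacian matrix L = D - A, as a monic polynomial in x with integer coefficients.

x^7 - 12x^6 + 55x^5 - 120x^4 + 126x^3 - 56x^2 + 7x

Reading degrees in the order [0, 1, 2, 3, 4, 5, 6] gives [1, 1, 2, 2, 2, 2, 2]; set D = diag(1, 1, 2, 2, 2, 2, 2) and form L = D - A. L has integer entries, so p(x) = det(xI - L) has integer coefficients. Expanding the determinant yields x^7 - 12x^6 + 55x^5 - 120x^4 + 126x^3 - 56x^2 + 7x. The constant term is 0 because L is singular (the all-ones vector lies in its kernel). There is one zero in the spectrum, matching the 1 component.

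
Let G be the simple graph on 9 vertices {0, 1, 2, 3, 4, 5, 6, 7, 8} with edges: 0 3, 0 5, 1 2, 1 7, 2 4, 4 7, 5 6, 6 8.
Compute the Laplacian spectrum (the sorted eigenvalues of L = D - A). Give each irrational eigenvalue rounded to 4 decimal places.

Each diagonal entry of L is the vertex degree and each off-diagonal entry is -1 where an edge is present, 0 otherwise; in the order [0, 1, 2, 3, 4, 5, 6, 7, 8] the diagonal is [2, 2, 2, 1, 2, 2, 2, 2, 1]. Diagonalising L (or applying a numerical eigensolver to the 9x9 matrix) gives the spectrum above. The 2 zero eigenvalues correspond to the 2 connected components. The largest eigenvalue, 4, is at most the vertex count 9.

[0, 0, 0.3820, 1.3820, 2, 2, 2.6180, 3.6180, 4]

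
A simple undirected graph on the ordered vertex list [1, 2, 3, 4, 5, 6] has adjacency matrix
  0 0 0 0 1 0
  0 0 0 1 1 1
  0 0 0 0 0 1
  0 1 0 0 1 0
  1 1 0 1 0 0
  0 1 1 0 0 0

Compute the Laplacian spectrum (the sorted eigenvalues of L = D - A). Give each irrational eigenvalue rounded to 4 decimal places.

Each diagonal entry of L is the vertex degree and each off-diagonal entry is -1 where an edge is present, 0 otherwise; in the order [1, 2, 3, 4, 5, 6] the diagonal is [1, 3, 1, 2, 3, 2]. L is symmetric positive semidefinite, so every eigenvalue is real and nonnegative. The single zero eigenvalue shows the graph is connected. There is one zero in the spectrum, matching the 1 component.

[0, 0.4131, 1.1369, 2.3595, 3.6977, 4.3928]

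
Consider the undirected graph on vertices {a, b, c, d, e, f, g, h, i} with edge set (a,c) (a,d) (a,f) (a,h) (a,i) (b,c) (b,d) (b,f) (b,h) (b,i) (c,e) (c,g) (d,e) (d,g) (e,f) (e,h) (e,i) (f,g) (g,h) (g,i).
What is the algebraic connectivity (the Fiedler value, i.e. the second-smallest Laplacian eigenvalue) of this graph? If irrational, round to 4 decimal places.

4

Reading degrees in the order [a, b, c, d, e, f, g, h, i] gives [5, 5, 4, 4, 5, 4, 5, 4, 4]; set D = diag(5, 5, 4, 4, 5, 4, 5, 4, 4) and form L = D - A. Computing the eigenvalues of L and sorting gives [0, 4, 4, 4, 4, 5, 5, 5, 9]. The Fiedler value lambda_2 = 4 is strictly positive, so the graph is connected.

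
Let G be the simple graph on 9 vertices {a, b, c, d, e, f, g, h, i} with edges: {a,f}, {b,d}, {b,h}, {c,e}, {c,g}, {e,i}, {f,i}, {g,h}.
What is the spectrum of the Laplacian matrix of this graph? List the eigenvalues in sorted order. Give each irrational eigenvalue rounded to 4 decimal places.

[0, 0.1206, 0.4679, 1, 1.6527, 2.3473, 3, 3.5321, 3.8794]

Reading degrees in the order [a, b, c, d, e, f, g, h, i] gives [1, 2, 2, 1, 2, 2, 2, 2, 2]; set D = diag(1, 2, 2, 1, 2, 2, 2, 2, 2) and form L = D - A. Diagonalising L (or applying a numerical eigensolver to the 9x9 matrix) gives the spectrum above. The largest eigenvalue, 3.8794, is at most the vertex count 9. The eigenvalues sum to 16, which equals trace(L) = 2|E|.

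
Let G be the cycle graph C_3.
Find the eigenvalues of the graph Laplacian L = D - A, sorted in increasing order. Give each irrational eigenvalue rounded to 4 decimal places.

[0, 3, 3]

The graph has 3 vertices and degree multiset [2, 2, 2]; D is the diagonal matrix of degrees and L = D - A. Since every row of L sums to 0, the all-ones vector is in the kernel and 0 is an eigenvalue. The eigenvalues sum to 6, which equals trace(L) = 2|E|.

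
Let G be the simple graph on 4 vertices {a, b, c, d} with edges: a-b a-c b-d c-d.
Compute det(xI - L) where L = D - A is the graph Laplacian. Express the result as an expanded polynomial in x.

Each diagonal entry of L is the vertex degree and each off-diagonal entry is -1 where an edge is present, 0 otherwise; in the order [a, b, c, d] the diagonal is [2, 2, 2, 2]. L has integer entries, so p(x) = det(xI - L) has integer coefficients. Expanding the determinant yields x^4 - 8x^3 + 20x^2 - 16x. Since p(0) = det(-L) = 0, x divides p(x).

x^4 - 8x^3 + 20x^2 - 16x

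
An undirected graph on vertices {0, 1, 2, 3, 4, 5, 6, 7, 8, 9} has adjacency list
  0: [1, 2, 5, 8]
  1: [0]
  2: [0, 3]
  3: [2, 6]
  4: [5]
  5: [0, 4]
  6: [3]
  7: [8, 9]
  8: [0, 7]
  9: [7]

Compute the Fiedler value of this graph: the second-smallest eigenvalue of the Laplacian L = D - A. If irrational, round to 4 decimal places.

0.1981

With the vertex order [0, 1, 2, 3, 4, 5, 6, 7, 8, 9], the degrees are [4, 1, 2, 2, 1, 2, 1, 2, 2, 1], giving D = diag(4, 1, 2, 2, 1, 2, 1, 2, 2, 1) and L = D - A. Computing the eigenvalues of L and sorting gives [0, 0.1981, 0.2937, 0.6603, 1.3427, 1.5550, 2.3831, 3.0686, 3.2470, 5.2516]. The Fiedler value lambda_2 = 0.1981 is strictly positive, so the graph is connected. The eigenvalues sum to 18, which equals trace(L) = 2|E|. There is one zero in the spectrum, matching the 1 component.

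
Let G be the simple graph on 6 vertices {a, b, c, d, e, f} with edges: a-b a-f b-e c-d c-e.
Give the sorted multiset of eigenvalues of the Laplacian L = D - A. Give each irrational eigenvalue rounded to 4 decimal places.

Reading degrees in the order [a, b, c, d, e, f] gives [2, 2, 2, 1, 2, 1]; set D = diag(2, 2, 2, 1, 2, 1) and form L = D - A. The multiplicity of 0 as a Laplacian eigenvalue equals the number of connected components. The single zero eigenvalue shows the graph is connected. By the matrix-tree theorem the graph has (1/6) * product of the nonzero eigenvalues = 1 spanning tree.

[0, 0.2679, 1, 2, 3, 3.7321]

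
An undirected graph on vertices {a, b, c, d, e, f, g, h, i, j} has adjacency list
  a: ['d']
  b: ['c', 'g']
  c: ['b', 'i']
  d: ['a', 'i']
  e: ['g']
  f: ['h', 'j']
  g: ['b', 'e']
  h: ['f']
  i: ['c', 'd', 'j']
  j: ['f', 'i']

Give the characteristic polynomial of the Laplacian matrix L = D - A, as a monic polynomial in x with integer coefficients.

x^10 - 18x^9 + 135x^8 - 548x^7 + 1308x^6 - 1866x^5 + 1546x^4 - 688x^3 + 141x^2 - 10x

Reading degrees in the order [a, b, c, d, e, f, g, h, i, j] gives [1, 2, 2, 2, 1, 2, 2, 1, 3, 2]; set D = diag(1, 2, 2, 2, 1, 2, 2, 1, 3, 2) and form L = D - A. L has integer entries, so p(x) = det(xI - L) has integer coefficients. Expanding the determinant yields x^10 - 18x^9 + 135x^8 - 548x^7 + 1308x^6 - 1866x^5 + 1546x^4 - 688x^3 + 141x^2 - 10x. The constant term is 0 because L is singular (the all-ones vector lies in its kernel).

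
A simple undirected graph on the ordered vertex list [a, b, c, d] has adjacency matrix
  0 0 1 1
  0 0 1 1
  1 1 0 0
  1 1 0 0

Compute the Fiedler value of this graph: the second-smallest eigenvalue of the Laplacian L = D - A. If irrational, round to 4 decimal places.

2

With the vertex order [a, b, c, d], the degrees are [2, 2, 2, 2], giving D = diag(2, 2, 2, 2) and L = D - A. Computing the eigenvalues of L and sorting gives [0, 2, 2, 4]. The Fiedler value lambda_2 = 2 is strictly positive, so the graph is connected. The eigenvalues sum to 8, which equals trace(L) = 2|E|. There is one zero in the spectrum, matching the 1 component.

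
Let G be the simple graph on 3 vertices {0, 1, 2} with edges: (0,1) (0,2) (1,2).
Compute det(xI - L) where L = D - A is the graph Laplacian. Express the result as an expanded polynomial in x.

Each diagonal entry of L is the vertex degree and each off-diagonal entry is -1 where an edge is present, 0 otherwise; in the order [0, 1, 2] the diagonal is [2, 2, 2]. L has integer entries, so p(x) = det(xI - L) has integer coefficients. Expanding the determinant yields x^3 - 6x^2 + 9x. Since p(0) = det(-L) = 0, x divides p(x). The largest eigenvalue, 3, is at most the vertex count 3.

x^3 - 6x^2 + 9x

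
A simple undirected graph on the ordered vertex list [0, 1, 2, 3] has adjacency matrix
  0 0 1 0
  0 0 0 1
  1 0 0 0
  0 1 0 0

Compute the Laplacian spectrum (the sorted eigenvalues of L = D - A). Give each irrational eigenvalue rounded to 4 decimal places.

Each diagonal entry of L is the vertex degree and each off-diagonal entry is -1 where an edge is present, 0 otherwise; in the order [0, 1, 2, 3] the diagonal is [1, 1, 1, 1]. Diagonalising L (or applying a numerical eigensolver to the 4x4 matrix) gives the spectrum above. The 2 zero eigenvalues correspond to the 2 connected components. The largest eigenvalue, 2, is at most the vertex count 4.

[0, 0, 2, 2]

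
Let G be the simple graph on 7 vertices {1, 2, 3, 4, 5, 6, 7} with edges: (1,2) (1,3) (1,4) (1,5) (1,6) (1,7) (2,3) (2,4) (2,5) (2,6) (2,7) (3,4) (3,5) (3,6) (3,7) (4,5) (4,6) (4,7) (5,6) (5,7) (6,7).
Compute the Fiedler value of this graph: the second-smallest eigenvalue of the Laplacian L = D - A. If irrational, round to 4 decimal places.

Reading degrees in the order [1, 2, 3, 4, 5, 6, 7] gives [6, 6, 6, 6, 6, 6, 6]; set D = diag(6, 6, 6, 6, 6, 6, 6) and form L = D - A. The smallest Laplacian eigenvalue is always 0. The next one, lambda_2 = 7, measures how hard the graph is to disconnect: larger values mean better connectivity. By the matrix-tree theorem the graph has (1/7) * product of the nonzero eigenvalues = 16807 spanning trees. There is one zero in the spectrum, matching the 1 component.

7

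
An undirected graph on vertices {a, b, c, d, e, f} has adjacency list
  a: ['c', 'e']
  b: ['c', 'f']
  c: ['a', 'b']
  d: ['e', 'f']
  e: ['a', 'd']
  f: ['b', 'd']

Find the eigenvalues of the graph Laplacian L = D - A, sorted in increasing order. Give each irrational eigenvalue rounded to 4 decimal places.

Reading degrees in the order [a, b, c, d, e, f] gives [2, 2, 2, 2, 2, 2]; set D = diag(2, 2, 2, 2, 2, 2) and form L = D - A. Since every row of L sums to 0, the all-ones vector is in the kernel and 0 is an eigenvalue. The largest eigenvalue, 4, is at most the vertex count 6.

[0, 1, 1, 3, 3, 4]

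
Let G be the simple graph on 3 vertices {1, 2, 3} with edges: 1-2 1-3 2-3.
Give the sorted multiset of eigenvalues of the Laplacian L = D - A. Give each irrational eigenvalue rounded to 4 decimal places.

[0, 3, 3]

Reading degrees in the order [1, 2, 3] gives [2, 2, 2]; set D = diag(2, 2, 2) and form L = D - A. L is symmetric positive semidefinite, so every eigenvalue is real and nonnegative. There is one zero in the spectrum, matching the 1 component. The eigenvalues sum to 6, which equals trace(L) = 2|E|.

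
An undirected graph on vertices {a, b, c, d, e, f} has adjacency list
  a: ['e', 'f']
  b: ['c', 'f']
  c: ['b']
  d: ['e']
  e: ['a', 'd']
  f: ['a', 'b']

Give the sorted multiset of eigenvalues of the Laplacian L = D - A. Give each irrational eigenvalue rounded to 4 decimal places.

[0, 0.2679, 1, 2, 3, 3.7321]

Reading degrees in the order [a, b, c, d, e, f] gives [2, 2, 1, 1, 2, 2]; set D = diag(2, 2, 1, 1, 2, 2) and form L = D - A. The multiplicity of 0 as a Laplacian eigenvalue equals the number of connected components. The single zero eigenvalue shows the graph is connected. By the matrix-tree theorem the graph has (1/6) * product of the nonzero eigenvalues = 1 spanning tree.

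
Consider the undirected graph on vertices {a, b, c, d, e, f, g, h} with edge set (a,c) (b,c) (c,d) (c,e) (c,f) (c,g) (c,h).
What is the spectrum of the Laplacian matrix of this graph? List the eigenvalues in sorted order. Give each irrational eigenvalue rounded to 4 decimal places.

With the vertex order [a, b, c, d, e, f, g, h], the degrees are [1, 1, 7, 1, 1, 1, 1, 1], giving D = diag(1, 1, 7, 1, 1, 1, 1, 1) and L = D - A. Since every row of L sums to 0, the all-ones vector is in the kernel and 0 is an eigenvalue. The single zero eigenvalue shows the graph is connected.

[0, 1, 1, 1, 1, 1, 1, 8]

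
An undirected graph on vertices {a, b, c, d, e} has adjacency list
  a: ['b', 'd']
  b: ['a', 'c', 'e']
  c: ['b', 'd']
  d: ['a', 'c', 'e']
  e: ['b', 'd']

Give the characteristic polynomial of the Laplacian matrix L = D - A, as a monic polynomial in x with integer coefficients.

Reading degrees in the order [a, b, c, d, e] gives [2, 3, 2, 3, 2]; set D = diag(2, 3, 2, 3, 2) and form L = D - A. The eigenvalues of L are [0, 2, 2, 3, 5]; the characteristic polynomial is the product of (x - lambda_i), which multiplies out to x^5 - 12x^4 + 51x^3 - 92x^2 + 60x. The constant term is 0 because L is singular (the all-ones vector lies in its kernel).

x^5 - 12x^4 + 51x^3 - 92x^2 + 60x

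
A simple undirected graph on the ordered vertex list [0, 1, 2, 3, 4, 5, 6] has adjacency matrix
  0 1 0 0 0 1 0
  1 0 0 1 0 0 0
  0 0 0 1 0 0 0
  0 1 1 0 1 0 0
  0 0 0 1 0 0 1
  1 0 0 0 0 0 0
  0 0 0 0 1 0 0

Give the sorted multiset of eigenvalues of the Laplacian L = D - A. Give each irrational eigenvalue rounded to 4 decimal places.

[0, 0.2603, 0.6262, 1.4055, 2.2742, 3.0996, 4.3342]

With the vertex order [0, 1, 2, 3, 4, 5, 6], the degrees are [2, 2, 1, 3, 2, 1, 1], giving D = diag(2, 2, 1, 3, 2, 1, 1) and L = D - A. The multiplicity of 0 as a Laplacian eigenvalue equals the number of connected components.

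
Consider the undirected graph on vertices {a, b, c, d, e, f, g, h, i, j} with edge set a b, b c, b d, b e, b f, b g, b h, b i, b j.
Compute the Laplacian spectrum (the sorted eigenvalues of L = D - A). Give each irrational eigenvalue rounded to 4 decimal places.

[0, 1, 1, 1, 1, 1, 1, 1, 1, 10]

Reading degrees in the order [a, b, c, d, e, f, g, h, i, j] gives [1, 9, 1, 1, 1, 1, 1, 1, 1, 1]; set D = diag(1, 9, 1, 1, 1, 1, 1, 1, 1, 1) and form L = D - A. Since every row of L sums to 0, the all-ones vector is in the kernel and 0 is an eigenvalue. The single zero eigenvalue shows the graph is connected. By the matrix-tree theorem the graph has (1/10) * product of the nonzero eigenvalues = 1 spanning tree.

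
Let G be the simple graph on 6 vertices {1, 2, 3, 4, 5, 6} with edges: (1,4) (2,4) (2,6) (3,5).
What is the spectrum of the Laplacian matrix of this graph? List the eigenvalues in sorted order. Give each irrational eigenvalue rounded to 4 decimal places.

With the vertex order [1, 2, 3, 4, 5, 6], the degrees are [1, 2, 1, 2, 1, 1], giving D = diag(1, 2, 1, 2, 1, 1) and L = D - A. The multiplicity of 0 as a Laplacian eigenvalue equals the number of connected components. The 2 zero eigenvalues correspond to the 2 connected components. The largest eigenvalue, 3.4142, is at most the vertex count 6. There are 2 zeros in the spectrum, matching the 2 components.

[0, 0, 0.5858, 2, 2, 3.4142]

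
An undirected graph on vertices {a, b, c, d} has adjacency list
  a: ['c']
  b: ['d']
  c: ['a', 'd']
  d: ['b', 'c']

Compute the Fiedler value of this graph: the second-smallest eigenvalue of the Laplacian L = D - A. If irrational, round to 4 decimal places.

Each diagonal entry of L is the vertex degree and each off-diagonal entry is -1 where an edge is present, 0 otherwise; in the order [a, b, c, d] the diagonal is [1, 1, 2, 2]. The sorted Laplacian eigenvalues are [0, 0.5858, 2, 3.4142]; the algebraic connectivity is the second entry, 0.5858.

0.5858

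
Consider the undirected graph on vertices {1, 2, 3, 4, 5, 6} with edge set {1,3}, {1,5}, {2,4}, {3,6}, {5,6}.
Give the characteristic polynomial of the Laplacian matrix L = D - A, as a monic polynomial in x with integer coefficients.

x^6 - 10x^5 + 36x^4 - 56x^3 + 32x^2

Reading degrees in the order [1, 2, 3, 4, 5, 6] gives [2, 1, 2, 1, 2, 2]; set D = diag(2, 1, 2, 1, 2, 2) and form L = D - A. The eigenvalues of L are [0, 0, 2, 2, 2, 4]; the characteristic polynomial is the product of (x - lambda_i), which multiplies out to x^6 - 10x^5 + 36x^4 - 56x^3 + 32x^2. Since p(0) = det(-L) = 0, x divides p(x). The eigenvalues sum to 10, which equals trace(L) = 2|E|. The largest eigenvalue, 4, is at most the vertex count 6.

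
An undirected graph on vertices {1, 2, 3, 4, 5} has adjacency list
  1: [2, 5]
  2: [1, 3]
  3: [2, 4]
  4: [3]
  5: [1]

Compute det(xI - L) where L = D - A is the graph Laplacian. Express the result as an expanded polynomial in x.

Each diagonal entry of L is the vertex degree and each off-diagonal entry is -1 where an edge is present, 0 otherwise; in the order [1, 2, 3, 4, 5] the diagonal is [2, 2, 2, 1, 1]. Computing det(xI - L) by cofactor expansion (or equivalently via sum-over-permutations) gives x^5 - 8x^4 + 21x^3 - 20x^2 + 5x. The constant term is 0 because L is singular (the all-ones vector lies in its kernel).

x^5 - 8x^4 + 21x^3 - 20x^2 + 5x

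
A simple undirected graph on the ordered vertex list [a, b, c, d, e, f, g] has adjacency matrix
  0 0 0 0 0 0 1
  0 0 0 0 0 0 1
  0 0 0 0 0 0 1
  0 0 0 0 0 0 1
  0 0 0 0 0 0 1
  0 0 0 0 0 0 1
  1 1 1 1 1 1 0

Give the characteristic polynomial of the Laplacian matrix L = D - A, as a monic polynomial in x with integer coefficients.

Reading degrees in the order [a, b, c, d, e, f, g] gives [1, 1, 1, 1, 1, 1, 6]; set D = diag(1, 1, 1, 1, 1, 1, 6) and form L = D - A. The eigenvalues of L are [0, 1, 1, 1, 1, 1, 7]; the characteristic polynomial is the product of (x - lambda_i), which multiplies out to x^7 - 12x^6 + 45x^5 - 80x^4 + 75x^3 - 36x^2 + 7x. Since p(0) = det(-L) = 0, x divides p(x). There is one zero in the spectrum, matching the 1 component. By the matrix-tree theorem the graph has (1/7) * product of the nonzero eigenvalues = 1 spanning tree.

x^7 - 12x^6 + 45x^5 - 80x^4 + 75x^3 - 36x^2 + 7x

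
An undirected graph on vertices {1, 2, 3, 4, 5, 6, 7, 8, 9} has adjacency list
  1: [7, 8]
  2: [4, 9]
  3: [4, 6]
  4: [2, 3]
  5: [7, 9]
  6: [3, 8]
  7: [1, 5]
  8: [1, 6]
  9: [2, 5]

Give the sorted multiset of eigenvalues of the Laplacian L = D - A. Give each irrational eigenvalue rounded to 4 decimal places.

Each diagonal entry of L is the vertex degree and each off-diagonal entry is -1 where an edge is present, 0 otherwise; in the order [1, 2, 3, 4, 5, 6, 7, 8, 9] the diagonal is [2, 2, 2, 2, 2, 2, 2, 2, 2]. Diagonalising L (or applying a numerical eigensolver to the 9x9 matrix) gives the spectrum above. There is one zero in the spectrum, matching the 1 component.

[0, 0.4679, 0.4679, 1.6527, 1.6527, 3, 3, 3.8794, 3.8794]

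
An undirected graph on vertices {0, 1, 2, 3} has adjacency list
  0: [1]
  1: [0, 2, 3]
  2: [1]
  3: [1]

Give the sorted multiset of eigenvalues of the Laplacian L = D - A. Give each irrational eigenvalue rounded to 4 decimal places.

Each diagonal entry of L is the vertex degree and each off-diagonal entry is -1 where an edge is present, 0 otherwise; in the order [0, 1, 2, 3] the diagonal is [1, 3, 1, 1]. The multiplicity of 0 as a Laplacian eigenvalue equals the number of connected components. The largest eigenvalue, 4, is at most the vertex count 4. By the matrix-tree theorem the graph has (1/4) * product of the nonzero eigenvalues = 1 spanning tree.

[0, 1, 1, 4]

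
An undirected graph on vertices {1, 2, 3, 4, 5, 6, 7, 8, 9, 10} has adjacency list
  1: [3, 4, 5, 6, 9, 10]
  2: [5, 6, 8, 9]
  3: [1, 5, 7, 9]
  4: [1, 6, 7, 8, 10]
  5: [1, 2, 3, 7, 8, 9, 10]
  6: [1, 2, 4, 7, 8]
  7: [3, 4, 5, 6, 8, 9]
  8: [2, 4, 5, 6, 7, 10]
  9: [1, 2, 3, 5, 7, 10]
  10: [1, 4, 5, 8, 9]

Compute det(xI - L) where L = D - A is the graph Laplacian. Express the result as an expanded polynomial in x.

x^10 - 54x^9 + 1281x^8 - 17512x^7 + 151952x^6 - 867356x^5 + 3254930x^4 - 7738842x^3 + 10571629x^2 - 6318300x

With the vertex order [1, 2, 3, 4, 5, 6, 7, 8, 9, 10], the degrees are [6, 4, 4, 5, 7, 5, 6, 6, 6, 5], giving D = diag(6, 4, 4, 5, 7, 5, 6, 6, 6, 5) and L = D - A. Computing det(xI - L) by cofactor expansion (or equivalently via sum-over-permutations) gives x^10 - 54x^9 + 1281x^8 - 17512x^7 + 151952x^6 - 867356x^5 + 3254930x^4 - 7738842x^3 + 10571629x^2 - 6318300x. Since p(0) = det(-L) = 0, x divides p(x). The eigenvalues sum to 54, which equals trace(L) = 2|E|.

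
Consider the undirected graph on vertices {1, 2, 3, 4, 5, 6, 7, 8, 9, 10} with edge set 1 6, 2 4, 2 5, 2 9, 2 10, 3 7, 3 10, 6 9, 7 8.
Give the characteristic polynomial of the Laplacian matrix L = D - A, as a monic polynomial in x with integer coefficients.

Reading degrees in the order [1, 2, 3, 4, 5, 6, 7, 8, 9, 10] gives [1, 4, 2, 1, 1, 2, 2, 1, 2, 2]; set D = diag(1, 4, 2, 1, 1, 2, 2, 1, 2, 2) and form L = D - A. L has integer entries, so p(x) = det(xI - L) has integer coefficients. Expanding the determinant yields x^10 - 18x^9 + 133x^8 - 526x^7 + 1216x^6 - 1684x^5 + 1374x^4 - 620x^3 + 134x^2 - 10x. The constant term is 0 because L is singular (the all-ones vector lies in its kernel). The eigenvalues sum to 18, which equals trace(L) = 2|E|.

x^10 - 18x^9 + 133x^8 - 526x^7 + 1216x^6 - 1684x^5 + 1374x^4 - 620x^3 + 134x^2 - 10x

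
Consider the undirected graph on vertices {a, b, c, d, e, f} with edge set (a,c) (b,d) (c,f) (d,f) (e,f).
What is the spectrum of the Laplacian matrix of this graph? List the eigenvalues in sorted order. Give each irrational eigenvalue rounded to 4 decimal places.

[0, 0.3820, 0.6972, 2, 2.6180, 4.3028]

Reading degrees in the order [a, b, c, d, e, f] gives [1, 1, 2, 2, 1, 3]; set D = diag(1, 1, 2, 2, 1, 3) and form L = D - A. L is symmetric positive semidefinite, so every eigenvalue is real and nonnegative. The eigenvalues sum to 10, which equals trace(L) = 2|E|.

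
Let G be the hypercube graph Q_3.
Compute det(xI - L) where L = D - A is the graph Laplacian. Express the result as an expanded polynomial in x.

x^8 - 24x^7 + 240x^6 - 1296x^5 + 4080x^4 - 7488x^3 + 7424x^2 - 3072x

The graph has 8 vertices and degree multiset [3, 3, 3, 3, 3, 3, 3, 3]; D is the diagonal matrix of degrees and L = D - A. L has integer entries, so p(x) = det(xI - L) has integer coefficients. Expanding the determinant yields x^8 - 24x^7 + 240x^6 - 1296x^5 + 4080x^4 - 7488x^3 + 7424x^2 - 3072x. The constant term is 0 because L is singular (the all-ones vector lies in its kernel). The eigenvalues sum to 24, which equals trace(L) = 2|E|. The largest eigenvalue, 6, is at most the vertex count 8.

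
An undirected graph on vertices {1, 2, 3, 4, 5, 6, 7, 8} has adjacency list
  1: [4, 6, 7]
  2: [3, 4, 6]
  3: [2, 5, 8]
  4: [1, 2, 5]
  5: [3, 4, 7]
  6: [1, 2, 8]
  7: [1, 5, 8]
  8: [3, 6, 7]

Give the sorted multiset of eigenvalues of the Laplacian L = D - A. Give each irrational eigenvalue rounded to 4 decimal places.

Reading degrees in the order [1, 2, 3, 4, 5, 6, 7, 8] gives [3, 3, 3, 3, 3, 3, 3, 3]; set D = diag(3, 3, 3, 3, 3, 3, 3, 3) and form L = D - A. Diagonalising L (or applying a numerical eigensolver to the 8x8 matrix) gives the spectrum above. The largest eigenvalue, 6, is at most the vertex count 8.

[0, 2, 2, 2, 4, 4, 4, 6]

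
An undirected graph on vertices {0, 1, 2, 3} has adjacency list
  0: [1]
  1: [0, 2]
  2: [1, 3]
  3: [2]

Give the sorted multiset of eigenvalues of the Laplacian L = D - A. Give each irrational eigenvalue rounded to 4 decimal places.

[0, 0.5858, 2, 3.4142]

Each diagonal entry of L is the vertex degree and each off-diagonal entry is -1 where an edge is present, 0 otherwise; in the order [0, 1, 2, 3] the diagonal is [1, 2, 2, 1]. L is symmetric positive semidefinite, so every eigenvalue is real and nonnegative. The single zero eigenvalue shows the graph is connected. The eigenvalues sum to 6, which equals trace(L) = 2|E|.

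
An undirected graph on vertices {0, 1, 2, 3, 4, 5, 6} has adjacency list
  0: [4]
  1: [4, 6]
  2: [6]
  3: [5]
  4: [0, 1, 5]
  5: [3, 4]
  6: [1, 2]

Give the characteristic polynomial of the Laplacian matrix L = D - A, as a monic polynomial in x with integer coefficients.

With the vertex order [0, 1, 2, 3, 4, 5, 6], the degrees are [1, 2, 1, 1, 3, 2, 2], giving D = diag(1, 2, 1, 1, 3, 2, 2) and L = D - A. L has integer entries, so p(x) = det(xI - L) has integer coefficients. Expanding the determinant yields x^7 - 12x^6 + 54x^5 - 114x^4 + 115x^3 - 50x^2 + 7x. The coefficient of x^6 equals -trace(L) = -12, matching the sum of degrees.

x^7 - 12x^6 + 54x^5 - 114x^4 + 115x^3 - 50x^2 + 7x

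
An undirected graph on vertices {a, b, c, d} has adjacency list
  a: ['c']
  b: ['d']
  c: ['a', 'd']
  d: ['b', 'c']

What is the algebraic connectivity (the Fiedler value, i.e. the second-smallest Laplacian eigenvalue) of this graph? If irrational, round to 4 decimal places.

0.5858

Reading degrees in the order [a, b, c, d] gives [1, 1, 2, 2]; set D = diag(1, 1, 2, 2) and form L = D - A. The sorted Laplacian eigenvalues are [0, 0.5858, 2, 3.4142]; the algebraic connectivity is the second entry, 0.5858. The eigenvalues sum to 6, which equals trace(L) = 2|E|.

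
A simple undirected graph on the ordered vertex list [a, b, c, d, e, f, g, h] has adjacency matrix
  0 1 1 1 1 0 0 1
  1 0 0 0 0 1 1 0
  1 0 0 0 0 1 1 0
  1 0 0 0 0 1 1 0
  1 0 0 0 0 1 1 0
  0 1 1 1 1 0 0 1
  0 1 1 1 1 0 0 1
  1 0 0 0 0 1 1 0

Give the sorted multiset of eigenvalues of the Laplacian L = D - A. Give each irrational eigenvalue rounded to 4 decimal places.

[0, 3, 3, 3, 3, 5, 5, 8]

Reading degrees in the order [a, b, c, d, e, f, g, h] gives [5, 3, 3, 3, 3, 5, 5, 3]; set D = diag(5, 3, 3, 3, 3, 5, 5, 3) and form L = D - A. The multiplicity of 0 as a Laplacian eigenvalue equals the number of connected components.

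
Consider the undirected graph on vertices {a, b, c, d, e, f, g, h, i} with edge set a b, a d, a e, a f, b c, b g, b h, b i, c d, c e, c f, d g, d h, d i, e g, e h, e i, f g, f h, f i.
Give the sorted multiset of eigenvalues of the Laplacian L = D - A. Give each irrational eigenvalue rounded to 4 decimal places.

[0, 4, 4, 4, 4, 5, 5, 5, 9]

Each diagonal entry of L is the vertex degree and each off-diagonal entry is -1 where an edge is present, 0 otherwise; in the order [a, b, c, d, e, f, g, h, i] the diagonal is [4, 5, 4, 5, 5, 5, 4, 4, 4]. Diagonalising L (or applying a numerical eigensolver to the 9x9 matrix) gives the spectrum above.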